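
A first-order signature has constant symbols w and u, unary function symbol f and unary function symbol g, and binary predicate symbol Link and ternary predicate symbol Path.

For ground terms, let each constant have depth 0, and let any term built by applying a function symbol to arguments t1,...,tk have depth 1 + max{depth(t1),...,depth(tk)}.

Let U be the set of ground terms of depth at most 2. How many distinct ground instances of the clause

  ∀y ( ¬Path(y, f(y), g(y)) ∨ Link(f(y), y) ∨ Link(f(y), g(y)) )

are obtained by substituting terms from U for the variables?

14

Ground terms of depth ≤ 2:
  Write N_k for the number of ground terms of depth ≤ k. A term of depth ≤ k is either a constant or a function symbol applied to arguments of depth ≤ k−1, so N_k = 2 + N_{k-1} + N_{k-1}.
  N_0 = 2
  N_1 = 2 + 2 + 2 = 6
  N_2 = 2 + 6 + 6 = 14
So there are 14 ground terms available for substitution.
There is 1 variable to instantiate (y),  occurring in at least one literal, so different choices give different ground instances.
Number of ground instances = 14.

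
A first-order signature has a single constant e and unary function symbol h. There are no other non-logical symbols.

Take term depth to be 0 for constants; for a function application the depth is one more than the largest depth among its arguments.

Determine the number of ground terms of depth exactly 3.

If N_k denotes the number of depth-≤k ground terms, the 1 constant gives N_0 = 1, and each function symbol of arity r contributes N_{k-1}^r new terms at level k: N_k = 1 + N_{k-1}.
N_0 = 1
N_1 = 1 + 1 = 2
N_2 = 1 + 2 = 3
N_3 = 1 + 3 = 4
Terms of depth exactly 3: N_3 − N_2 = 4 − 3 = 1.

1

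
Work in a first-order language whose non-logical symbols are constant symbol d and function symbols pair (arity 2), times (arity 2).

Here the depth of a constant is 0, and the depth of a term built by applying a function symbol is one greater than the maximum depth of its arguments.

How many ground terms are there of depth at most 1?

If N_k denotes the number of depth-≤k ground terms, the 1 constant gives N_0 = 1, and each function symbol of arity r contributes N_{k-1}^r new terms at level k: N_k = 1 + N_{k-1}^2 + N_{k-1}^2.
N_0 = 1
N_1 = 1 + 1^2 + 1^2 = 3
Explicitly: d, pair(d, d), times(d, d).

3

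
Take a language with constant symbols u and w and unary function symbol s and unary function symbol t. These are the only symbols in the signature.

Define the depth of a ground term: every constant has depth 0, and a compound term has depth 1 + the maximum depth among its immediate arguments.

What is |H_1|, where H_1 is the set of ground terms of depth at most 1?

Let N_k = |{terms of depth ≤ k}|. Then N_0 = 2 and N_k = 2 + N_{k-1} + N_{k-1} for k ≥ 1 (one summand per function symbol, arity giving the exponent).
N_0 = 2
N_1 = 2 + 2 + 2 = 6

6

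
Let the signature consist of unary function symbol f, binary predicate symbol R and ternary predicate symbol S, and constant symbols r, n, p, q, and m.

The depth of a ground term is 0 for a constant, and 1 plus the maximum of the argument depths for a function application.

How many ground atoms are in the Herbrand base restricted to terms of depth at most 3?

First count ground terms of depth ≤ 3.
Count level by level. With function symbols f/1, the terms of depth ≤ k are the 5 constants together with each function applied to depth-≤(k−1) tuples, so N_k = 5 + N_{k-1}.
N_0 = 5
N_1 = 5 + 5 = 10
N_2 = 5 + 10 = 15
N_3 = 5 + 15 = 20
So |H| = 20.
A ground atom is a predicate applied to a tuple of terms from H, so the count is the sum over predicates of |H|^arity:
  R: 20^2 = 400;  S: 20^3 = 8000
Total ground atoms: 400 + 8000 = 8400.

8400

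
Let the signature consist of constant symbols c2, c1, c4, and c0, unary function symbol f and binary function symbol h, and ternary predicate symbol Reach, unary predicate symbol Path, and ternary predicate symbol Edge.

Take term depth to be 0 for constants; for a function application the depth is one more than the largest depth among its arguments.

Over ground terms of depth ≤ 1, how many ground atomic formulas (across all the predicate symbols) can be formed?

27672

First count ground terms of depth ≤ 1.
Count level by level. With function symbols f/1, h/2, the terms of depth ≤ k are the 4 constants together with each function applied to depth-≤(k−1) tuples, so N_k = 4 + N_{k-1} + N_{k-1}^2.
N_0 = 4
N_1 = 4 + 4 + 4^2 = 24
So |H| = 24.
Each predicate of arity r yields |H|^r ground atoms (one per choice of an r-tuple from H):
  Reach: 24^3 = 13824;  Path: 24;  Edge: 24^3 = 13824
Total ground atoms: 13824 + 24 + 13824 = 27672.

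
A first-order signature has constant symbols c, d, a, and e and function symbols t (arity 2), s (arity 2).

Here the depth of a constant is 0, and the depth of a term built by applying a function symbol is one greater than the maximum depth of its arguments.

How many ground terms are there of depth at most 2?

Write N_k for the number of ground terms of depth ≤ k. A term of depth ≤ k is either a constant or a function symbol applied to arguments of depth ≤ k−1, so N_k = 4 + N_{k-1}^2 + N_{k-1}^2.
N_0 = 4
N_1 = 4 + 4^2 + 4^2 = 36
N_2 = 4 + 36^2 + 36^2 = 2596

2596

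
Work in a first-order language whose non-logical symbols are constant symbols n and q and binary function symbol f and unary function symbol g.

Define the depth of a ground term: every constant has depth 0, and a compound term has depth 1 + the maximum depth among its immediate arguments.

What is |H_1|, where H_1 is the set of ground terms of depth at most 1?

If N_k denotes the number of depth-≤k ground terms, the 2 constants give N_0 = 2, and each function symbol of arity r contributes N_{k-1}^r new terms at level k: N_k = 2 + N_{k-1}^2 + N_{k-1}.
N_0 = 2
N_1 = 2 + 2^2 + 2 = 8
Explicitly: n, q, f(n, n), f(n, q), f(q, n), f(q, q), g(n), g(q).

8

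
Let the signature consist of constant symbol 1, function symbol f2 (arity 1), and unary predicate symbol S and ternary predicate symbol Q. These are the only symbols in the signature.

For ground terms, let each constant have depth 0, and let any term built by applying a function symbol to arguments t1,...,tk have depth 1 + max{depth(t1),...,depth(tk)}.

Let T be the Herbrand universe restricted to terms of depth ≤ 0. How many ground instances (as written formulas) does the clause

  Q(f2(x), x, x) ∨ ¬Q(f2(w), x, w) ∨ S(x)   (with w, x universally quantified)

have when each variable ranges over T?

Ground terms of depth ≤ 0:
  Count level by level. With function symbols f2/1, the terms of depth ≤ k are the 1 constant together with each function applied to depth-≤(k−1) tuples, so N_k = 1 + N_{k-1}.
  N_0 = 1
So there is exactly 1 ground term available for substitution.
There are 2 variables to instantiate (w, x), each occurring in at least one literal, so different choices give different ground instances.
Number of ground instances = 1^2 = 1.

1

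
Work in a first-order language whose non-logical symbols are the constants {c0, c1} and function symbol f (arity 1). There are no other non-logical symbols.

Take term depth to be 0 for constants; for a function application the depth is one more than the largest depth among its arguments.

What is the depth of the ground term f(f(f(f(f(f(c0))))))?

6

depth(f(c0)) = 1 + depth(c0) = 1 + 0 = 1
depth(f(f(c0))) = 1 + depth(f(c0)) = 1 + 1 = 2
depth(f(f(f(c0)))) = 1 + depth(f(f(c0))) = 1 + 2 = 3
depth(f(f(f(f(c0))))) = 1 + depth(f(f(f(c0)))) = 1 + 3 = 4
depth(f(f(f(f(f(c0)))))) = 1 + depth(f(f(f(f(c0))))) = 1 + 4 = 5
depth(f(f(f(f(f(f(c0))))))) = 1 + depth(f(f(f(f(f(c0)))))) = 1 + 5 = 6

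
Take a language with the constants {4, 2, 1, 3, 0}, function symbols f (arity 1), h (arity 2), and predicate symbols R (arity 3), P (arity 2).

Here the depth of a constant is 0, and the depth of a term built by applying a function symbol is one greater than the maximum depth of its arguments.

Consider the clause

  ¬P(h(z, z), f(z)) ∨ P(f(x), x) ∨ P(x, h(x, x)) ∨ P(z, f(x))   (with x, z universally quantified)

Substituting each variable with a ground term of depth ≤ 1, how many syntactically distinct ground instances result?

Ground terms of depth ≤ 1:
  Write N_k for the number of ground terms of depth ≤ k. A term of depth ≤ k is either a constant or a function symbol applied to arguments of depth ≤ k−1, so N_k = 5 + N_{k-1} + N_{k-1}^2.
  N_0 = 5
  N_1 = 5 + 5 + 5^2 = 35
So there are 35 ground terms available for substitution.
The clause has 2 distinct variables (x, z), each appearing in the body. In the free term algebra distinct substitutions yield syntactically distinct ground instances.
Number of ground instances = 35^2 = 1225.

1225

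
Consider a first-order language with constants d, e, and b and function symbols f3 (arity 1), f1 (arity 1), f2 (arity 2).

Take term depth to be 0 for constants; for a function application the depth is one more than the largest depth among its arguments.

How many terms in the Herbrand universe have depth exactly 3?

132135

Let N_k = |{terms of depth ≤ k}|. Then N_0 = 3 and N_k = 3 + N_{k-1} + N_{k-1} + N_{k-1}^2 for k ≥ 1 (one summand per function symbol, arity giving the exponent).
N_0 = 3
N_1 = 3 + 3 + 3 + 3^2 = 18
N_2 = 3 + 18 + 18 + 18^2 = 363
N_3 = 3 + 363 + 363 + 363^2 = 132498
Terms of depth exactly 3: N_3 − N_2 = 132498 − 363 = 132135.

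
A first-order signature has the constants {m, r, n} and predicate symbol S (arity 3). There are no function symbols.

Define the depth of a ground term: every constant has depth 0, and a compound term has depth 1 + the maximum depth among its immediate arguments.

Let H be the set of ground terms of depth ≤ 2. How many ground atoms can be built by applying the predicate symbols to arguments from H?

27

First count ground terms of depth ≤ 2.
With no function symbols every ground term is a constant, so there are exactly 3 ground terms at every depth bound.
N_0 = 3
N_1 = 3
N_2 = 3
So |H| = 3.
Each predicate of arity r yields |H|^r ground atoms (one per choice of an r-tuple from H):
  S: 3^3 = 27
Total ground atoms: 27.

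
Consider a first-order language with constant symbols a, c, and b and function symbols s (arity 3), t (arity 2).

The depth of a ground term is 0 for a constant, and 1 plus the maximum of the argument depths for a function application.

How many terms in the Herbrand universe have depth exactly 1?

36

Write N_k for the number of ground terms of depth ≤ k. A term of depth ≤ k is either a constant or a function symbol applied to arguments of depth ≤ k−1, so N_k = 3 + N_{k-1}^3 + N_{k-1}^2.
N_0 = 3
N_1 = 3 + 3^3 + 3^2 = 39
Terms of depth exactly 1: N_1 − N_0 = 39 − 3 = 36.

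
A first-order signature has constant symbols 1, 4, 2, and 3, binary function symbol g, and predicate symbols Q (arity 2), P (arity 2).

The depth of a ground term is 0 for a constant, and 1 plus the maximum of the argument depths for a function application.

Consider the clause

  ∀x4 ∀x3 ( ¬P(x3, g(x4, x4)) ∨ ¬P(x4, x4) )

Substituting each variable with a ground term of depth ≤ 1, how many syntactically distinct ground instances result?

400

Ground terms of depth ≤ 1:
  Let N_k count ground terms of depth at most k. Each non-constant term of depth ≤ k is some function symbol applied to depth-≤(k−1) arguments, giving N_k = 4 + N_{k-1}^2.
  N_0 = 4
  N_1 = 4 + 4^2 = 20
So there are 20 ground terms available for substitution.
There are 2 variables to instantiate (x4, x3), each occurring in at least one literal, so different choices give different ground instances.
Number of ground instances = 20^2 = 400.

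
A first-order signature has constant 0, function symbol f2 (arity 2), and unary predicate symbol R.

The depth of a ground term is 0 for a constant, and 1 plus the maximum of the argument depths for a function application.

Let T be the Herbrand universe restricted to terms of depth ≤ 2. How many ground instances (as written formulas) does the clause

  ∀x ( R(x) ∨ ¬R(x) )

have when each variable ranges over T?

5

Ground terms of depth ≤ 2:
  Count level by level. With function symbols f2/2, the terms of depth ≤ k are the 1 constant together with each function applied to depth-≤(k−1) tuples, so N_k = 1 + N_{k-1}^2.
  N_0 = 1
  N_1 = 1 + 1^2 = 2
  N_2 = 1 + 2^2 = 5
So there are 5 ground terms available for substitution.
The body mentions the single quantified variable x; since ground terms form a free algebra, no two substitutions collapse to the same formula.
Number of ground instances = 5.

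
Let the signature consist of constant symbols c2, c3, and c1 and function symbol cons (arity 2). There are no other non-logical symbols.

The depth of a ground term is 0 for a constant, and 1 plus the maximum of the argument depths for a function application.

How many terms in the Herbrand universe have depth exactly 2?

135

Write N_k for the number of ground terms of depth ≤ k. A term of depth ≤ k is either a constant or a function symbol applied to arguments of depth ≤ k−1, so N_k = 3 + N_{k-1}^2.
N_0 = 3
N_1 = 3 + 3^2 = 12
N_2 = 3 + 12^2 = 147
Terms of depth exactly 2: N_2 − N_1 = 147 − 12 = 135.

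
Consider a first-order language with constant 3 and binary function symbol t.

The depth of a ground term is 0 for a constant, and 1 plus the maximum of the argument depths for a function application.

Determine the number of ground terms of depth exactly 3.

Count level by level. With function symbols t/2, the terms of depth ≤ k are the 1 constant together with each function applied to depth-≤(k−1) tuples, so N_k = 1 + N_{k-1}^2.
N_0 = 1
N_1 = 1 + 1^2 = 2
N_2 = 1 + 2^2 = 5
N_3 = 1 + 5^2 = 26
Terms of depth exactly 3: N_3 − N_2 = 26 − 5 = 21.

21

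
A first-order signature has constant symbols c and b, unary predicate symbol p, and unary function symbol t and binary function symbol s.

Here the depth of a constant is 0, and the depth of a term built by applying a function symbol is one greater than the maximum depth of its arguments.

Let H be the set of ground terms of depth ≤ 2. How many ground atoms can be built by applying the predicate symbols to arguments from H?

First count ground terms of depth ≤ 2.
Let N_k = |{terms of depth ≤ k}|. Then N_0 = 2 and N_k = 2 + N_{k-1} + N_{k-1}^2 for k ≥ 1 (one summand per function symbol, arity giving the exponent).
N_0 = 2
N_1 = 2 + 2 + 2^2 = 8
N_2 = 2 + 8 + 8^2 = 74
So |H| = 74.
Each predicate of arity r yields |H|^r ground atoms (one per choice of an r-tuple from H):
  p: 74
Total ground atoms: 74.

74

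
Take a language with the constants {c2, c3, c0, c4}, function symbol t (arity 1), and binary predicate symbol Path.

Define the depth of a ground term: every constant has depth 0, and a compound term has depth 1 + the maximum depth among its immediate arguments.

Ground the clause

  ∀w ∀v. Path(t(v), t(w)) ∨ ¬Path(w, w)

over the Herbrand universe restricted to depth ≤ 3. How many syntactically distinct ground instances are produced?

256

Ground terms of depth ≤ 3:
  If N_k denotes the number of depth-≤k ground terms, the 4 constants give N_0 = 4, and each function symbol of arity r contributes N_{k-1}^r new terms at level k: N_k = 4 + N_{k-1}.
  N_0 = 4
  N_1 = 4 + 4 = 8
  N_2 = 4 + 8 = 12
  N_3 = 4 + 12 = 16
So there are 16 ground terms available for substitution.
The clause has 2 distinct variables (w, v), each appearing in the body. In the free term algebra distinct substitutions yield syntactically distinct ground instances.
Number of ground instances = 16^2 = 256.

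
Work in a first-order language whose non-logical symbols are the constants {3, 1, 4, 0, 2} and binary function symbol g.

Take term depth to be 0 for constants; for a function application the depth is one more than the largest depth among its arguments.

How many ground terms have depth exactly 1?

Count level by level. With function symbols g/2, the terms of depth ≤ k are the 5 constants together with each function applied to depth-≤(k−1) tuples, so N_k = 5 + N_{k-1}^2.
N_0 = 5
N_1 = 5 + 5^2 = 30
Terms of depth exactly 1: N_1 − N_0 = 30 − 5 = 25.

25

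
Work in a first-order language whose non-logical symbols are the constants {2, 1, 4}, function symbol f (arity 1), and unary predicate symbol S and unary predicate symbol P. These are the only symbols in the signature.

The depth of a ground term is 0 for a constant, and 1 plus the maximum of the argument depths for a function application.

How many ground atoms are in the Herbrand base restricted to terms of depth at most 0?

First count ground terms of depth ≤ 0.
Let N_k = |{terms of depth ≤ k}|. Then N_0 = 3 and N_k = 3 + N_{k-1} for k ≥ 1 (one summand per function symbol, arity giving the exponent).
N_0 = 3
Explicitly: 2, 1, 4.
So |H| = 3.
For each predicate symbol, the number of ground atoms is |H| raised to its arity; summing:
  S: 3;  P: 3
Total ground atoms: 3 + 3 = 6.

6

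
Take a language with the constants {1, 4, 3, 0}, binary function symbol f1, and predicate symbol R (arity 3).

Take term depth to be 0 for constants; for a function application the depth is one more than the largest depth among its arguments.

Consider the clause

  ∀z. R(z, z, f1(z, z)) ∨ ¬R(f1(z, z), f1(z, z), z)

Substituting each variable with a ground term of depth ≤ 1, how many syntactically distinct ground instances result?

Ground terms of depth ≤ 1:
  Let N_k = |{terms of depth ≤ k}|. Then N_0 = 4 and N_k = 4 + N_{k-1}^2 for k ≥ 1 (one summand per function symbol, arity giving the exponent).
  N_0 = 4
  N_1 = 4 + 4^2 = 20
So there are 20 ground terms available for substitution.
There is 1 variable to instantiate (z),  occurring in at least one literal, so different choices give different ground instances.
Number of ground instances = 20.

20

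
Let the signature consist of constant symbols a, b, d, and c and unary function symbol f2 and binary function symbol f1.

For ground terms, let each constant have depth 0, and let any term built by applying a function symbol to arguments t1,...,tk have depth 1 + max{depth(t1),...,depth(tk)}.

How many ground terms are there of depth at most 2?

604

Count level by level. With function symbols f2/1, f1/2, the terms of depth ≤ k are the 4 constants together with each function applied to depth-≤(k−1) tuples, so N_k = 4 + N_{k-1} + N_{k-1}^2.
N_0 = 4
N_1 = 4 + 4 + 4^2 = 24
N_2 = 4 + 24 + 24^2 = 604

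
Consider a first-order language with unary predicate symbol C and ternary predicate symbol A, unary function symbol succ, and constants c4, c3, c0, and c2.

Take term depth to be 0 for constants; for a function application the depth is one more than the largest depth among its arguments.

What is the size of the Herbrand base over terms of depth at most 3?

4112

First count ground terms of depth ≤ 3.
Write N_k for the number of ground terms of depth ≤ k. A term of depth ≤ k is either a constant or a function symbol applied to arguments of depth ≤ k−1, so N_k = 4 + N_{k-1}.
N_0 = 4
N_1 = 4 + 4 = 8
N_2 = 4 + 8 = 12
N_3 = 4 + 12 = 16
So |H| = 16.
Ground atoms are formed by filling each argument slot of a predicate with a term from H, so an r-ary predicate gives |H|^r atoms:
  C: 16;  A: 16^3 = 4096
Total ground atoms: 16 + 4096 = 4112.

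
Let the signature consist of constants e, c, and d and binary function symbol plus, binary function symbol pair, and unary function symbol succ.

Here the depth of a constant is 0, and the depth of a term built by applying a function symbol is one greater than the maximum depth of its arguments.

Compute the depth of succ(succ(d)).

2

depth(succ(d)) = 1 + depth(d) = 1 + 0 = 1
depth(succ(succ(d))) = 1 + depth(succ(d)) = 1 + 1 = 2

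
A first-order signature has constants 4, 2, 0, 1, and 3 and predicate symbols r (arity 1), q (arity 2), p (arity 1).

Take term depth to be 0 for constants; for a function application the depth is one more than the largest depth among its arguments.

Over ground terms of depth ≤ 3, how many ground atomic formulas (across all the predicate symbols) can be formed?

First count ground terms of depth ≤ 3.
With no function symbols every ground term is a constant, so there are exactly 5 ground terms at every depth bound.
N_0 = 5
N_1 = 5
N_2 = 5
N_3 = 5
Explicitly: 4, 2, 0, 1, 3.
So |H| = 5.
A ground atom is a predicate applied to a tuple of terms from H, so the count is the sum over predicates of |H|^arity:
  r: 5;  q: 5^2 = 25;  p: 5
Total ground atoms: 5 + 25 + 5 = 35.

35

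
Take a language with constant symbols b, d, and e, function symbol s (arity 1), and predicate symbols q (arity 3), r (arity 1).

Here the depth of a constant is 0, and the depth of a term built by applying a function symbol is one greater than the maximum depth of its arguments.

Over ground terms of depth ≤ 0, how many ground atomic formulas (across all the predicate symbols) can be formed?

First count ground terms of depth ≤ 0.
Write N_k for the number of ground terms of depth ≤ k. A term of depth ≤ k is either a constant or a function symbol applied to arguments of depth ≤ k−1, so N_k = 3 + N_{k-1}.
N_0 = 3
So |H| = 3.
For each predicate symbol, the number of ground atoms is |H| raised to its arity; summing:
  q: 3^3 = 27;  r: 3
Total ground atoms: 27 + 3 = 30.

30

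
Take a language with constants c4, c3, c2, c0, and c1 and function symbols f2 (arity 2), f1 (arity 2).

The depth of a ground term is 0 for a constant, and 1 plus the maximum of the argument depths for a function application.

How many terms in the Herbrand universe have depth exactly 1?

If N_k denotes the number of depth-≤k ground terms, the 5 constants give N_0 = 5, and each function symbol of arity r contributes N_{k-1}^r new terms at level k: N_k = 5 + N_{k-1}^2 + N_{k-1}^2.
N_0 = 5
N_1 = 5 + 5^2 + 5^2 = 55
Terms of depth exactly 1: N_1 − N_0 = 55 − 5 = 50.

50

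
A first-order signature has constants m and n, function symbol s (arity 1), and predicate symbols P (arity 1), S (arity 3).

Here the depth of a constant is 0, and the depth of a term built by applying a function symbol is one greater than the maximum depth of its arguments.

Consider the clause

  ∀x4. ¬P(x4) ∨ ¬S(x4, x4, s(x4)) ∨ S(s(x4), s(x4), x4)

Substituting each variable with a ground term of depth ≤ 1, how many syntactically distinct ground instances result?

Ground terms of depth ≤ 1:
  Let N_k = |{terms of depth ≤ k}|. Then N_0 = 2 and N_k = 2 + N_{k-1} for k ≥ 1 (one summand per function symbol, arity giving the exponent).
  N_0 = 2
  N_1 = 2 + 2 = 4
  Explicitly: m, n, s(m), s(n).
So there are 4 ground terms available for substitution.
The body mentions the single quantified variable x4; since ground terms form a free algebra, no two substitutions collapse to the same formula.
Number of ground instances = 4.

4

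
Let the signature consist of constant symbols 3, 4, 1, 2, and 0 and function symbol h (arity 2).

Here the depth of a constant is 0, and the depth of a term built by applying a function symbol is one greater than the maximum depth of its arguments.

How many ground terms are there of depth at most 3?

Let N_k = |{terms of depth ≤ k}|. Then N_0 = 5 and N_k = 5 + N_{k-1}^2 for k ≥ 1 (one summand per function symbol, arity giving the exponent).
N_0 = 5
N_1 = 5 + 5^2 = 30
N_2 = 5 + 30^2 = 905
N_3 = 5 + 905^2 = 819030

819030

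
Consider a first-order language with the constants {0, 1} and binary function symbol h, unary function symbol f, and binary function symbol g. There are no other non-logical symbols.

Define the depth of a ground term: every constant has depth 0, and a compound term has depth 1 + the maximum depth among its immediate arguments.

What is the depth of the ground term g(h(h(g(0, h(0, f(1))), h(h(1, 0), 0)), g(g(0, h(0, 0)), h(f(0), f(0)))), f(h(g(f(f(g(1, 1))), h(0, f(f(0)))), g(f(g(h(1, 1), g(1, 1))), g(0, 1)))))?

depth(f(1)) = 1 + depth(1) = 1 + 0 = 1
depth(h(0, f(1))) = 1 + max(0, 1) = 2
depth(g(0, h(0, f(1)))) = 1 + max(0, 2) = 3
depth(h(1, 0)) = 1 + max(0, 0) = 1
depth(h(h(1, 0), 0)) = 1 + max(1, 0) = 2
depth(h(g(0, h(0, f(1))), h(h(1, 0), 0))) = 1 + max(3, 2) = 4
depth(h(0, 0)) = 1 + max(0, 0) = 1
depth(g(0, h(0, 0))) = 1 + max(0, 1) = 2
depth(f(0)) = 1 + depth(0) = 1 + 0 = 1
depth(h(f(0), f(0))) = 1 + max(1, 1) = 2
depth(g(g(0, h(0, 0)), h(f(0), f(0)))) = 1 + max(2, 2) = 3
depth(h(h(g(0, h(0, f(1))), h(h(1, 0), 0)), g(g(0, h(0, 0)), h(f(0), f(0))))) = 1 + max(4, 3) = 5
depth(g(1, 1)) = 1 + max(0, 0) = 1
depth(f(g(1, 1))) = 1 + depth(g(1, 1)) = 1 + 1 = 2
depth(f(f(g(1, 1)))) = 1 + depth(f(g(1, 1))) = 1 + 2 = 3
depth(f(f(0))) = 1 + depth(f(0)) = 1 + 1 = 2
depth(h(0, f(f(0)))) = 1 + max(0, 2) = 3
depth(g(f(f(g(1, 1))), h(0, f(f(0))))) = 1 + max(3, 3) = 4
depth(h(1, 1)) = 1 + max(0, 0) = 1
depth(g(h(1, 1), g(1, 1))) = 1 + max(1, 1) = 2
depth(f(g(h(1, 1), g(1, 1)))) = 1 + depth(g(h(1, 1), g(1, 1))) = 1 + 2 = 3
depth(g(0, 1)) = 1 + max(0, 0) = 1
depth(g(f(g(h(1, 1), g(1, 1))), g(0, 1))) = 1 + max(3, 1) = 4
depth(h(g(f(f(g(1, 1))), h(0, f(f(0)))), g(f(g(h(1, 1), g(1, 1))), g(0, 1)))) = 1 + max(4, 4) = 5
depth(f(h(g(f(f(g(1, 1))), h(0, f(f(0)))), g(f(g(h(1, 1), g(1, 1))), g(0, 1))))) = 1 + depth(h(g(f(f(g(1, 1))), h(0, f(f(0)))), g(f(g(h(1, 1), g(1, 1))), g(0, 1)))) = 1 + 5 = 6
depth(g(h(h(g(0, h(0, f(1))), h(h(1, 0), 0)), g(g(0, h(0, 0)), h(f(0), f(0)))), f(h(g(f(f(g(1, 1))), h(0, f(f(0)))), g(f(g(h(1, 1), g(1, 1))), g(0, 1)))))) = 1 + max(5, 6) = 7

7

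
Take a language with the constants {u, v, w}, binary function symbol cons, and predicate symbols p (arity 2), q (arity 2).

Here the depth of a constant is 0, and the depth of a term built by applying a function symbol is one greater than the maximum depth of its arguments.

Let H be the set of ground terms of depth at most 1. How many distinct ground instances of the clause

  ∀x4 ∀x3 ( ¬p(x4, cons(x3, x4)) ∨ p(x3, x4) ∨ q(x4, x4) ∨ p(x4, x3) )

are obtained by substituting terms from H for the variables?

Ground terms of depth ≤ 1:
  Write N_k for the number of ground terms of depth ≤ k. A term of depth ≤ k is either a constant or a function symbol applied to arguments of depth ≤ k−1, so N_k = 3 + N_{k-1}^2.
  N_0 = 3
  N_1 = 3 + 3^2 = 12
  Explicitly: u, v, w, cons(u, u), cons(u, v), cons(u, w), cons(v, u), cons(v, v), cons(v, w), cons(w, u), cons(w, v), cons(w, w).
So there are 12 ground terms available for substitution.
The body mentions every one of the 2 quantified variables; since ground terms form a free algebra, no two substitutions collapse to the same formula.
Number of ground instances = 12^2 = 144.

144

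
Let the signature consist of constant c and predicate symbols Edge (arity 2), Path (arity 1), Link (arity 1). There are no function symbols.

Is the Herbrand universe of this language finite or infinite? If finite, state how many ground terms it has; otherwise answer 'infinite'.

There are no function symbols, so the only ground term is the single constant.
The Herbrand universe is {c}, finite with 1 element.

1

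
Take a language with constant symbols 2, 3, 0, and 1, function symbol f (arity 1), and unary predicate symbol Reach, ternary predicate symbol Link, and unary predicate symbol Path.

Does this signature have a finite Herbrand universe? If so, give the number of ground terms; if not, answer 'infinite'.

The signature has at least one function symbol (f, arity 1) and at least one constant (2).
Iterating f gives infinitely many distinct ground terms: 2, f(2), f(f(2)), ...
So the Herbrand universe is infinite.

infinite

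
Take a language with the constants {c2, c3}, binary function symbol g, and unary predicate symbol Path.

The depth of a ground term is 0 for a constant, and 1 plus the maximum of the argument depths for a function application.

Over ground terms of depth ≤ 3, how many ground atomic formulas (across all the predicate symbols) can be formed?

First count ground terms of depth ≤ 3.
Let N_k = |{terms of depth ≤ k}|. Then N_0 = 2 and N_k = 2 + N_{k-1}^2 for k ≥ 1 (one summand per function symbol, arity giving the exponent).
N_0 = 2
N_1 = 2 + 2^2 = 6
N_2 = 2 + 6^2 = 38
N_3 = 2 + 38^2 = 1446
So |H| = 1446.
Each predicate of arity r yields |H|^r ground atoms (one per choice of an r-tuple from H):
  Path: 1446
Total ground atoms: 1446.

1446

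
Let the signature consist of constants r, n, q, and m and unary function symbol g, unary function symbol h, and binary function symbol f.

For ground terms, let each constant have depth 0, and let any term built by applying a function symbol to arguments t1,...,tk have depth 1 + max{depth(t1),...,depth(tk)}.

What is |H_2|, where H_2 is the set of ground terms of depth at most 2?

844

Count level by level. With function symbols g/1, h/1, f/2, the terms of depth ≤ k are the 4 constants together with each function applied to depth-≤(k−1) tuples, so N_k = 4 + N_{k-1} + N_{k-1} + N_{k-1}^2.
N_0 = 4
N_1 = 4 + 4 + 4 + 4^2 = 28
N_2 = 4 + 28 + 28 + 28^2 = 844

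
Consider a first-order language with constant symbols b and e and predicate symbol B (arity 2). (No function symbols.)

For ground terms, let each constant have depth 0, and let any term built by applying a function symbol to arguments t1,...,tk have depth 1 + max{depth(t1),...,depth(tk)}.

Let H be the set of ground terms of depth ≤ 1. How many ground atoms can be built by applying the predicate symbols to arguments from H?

First count ground terms of depth ≤ 1.
With no function symbols every ground term is a constant, so there are exactly 2 ground terms at every depth bound.
N_0 = 2
N_1 = 2
Explicitly: b, e.
So |H| = 2.
Ground atoms are formed by filling each argument slot of a predicate with a term from H, so an r-ary predicate gives |H|^r atoms:
  B: 2^2 = 4
Total ground atoms: 4.

4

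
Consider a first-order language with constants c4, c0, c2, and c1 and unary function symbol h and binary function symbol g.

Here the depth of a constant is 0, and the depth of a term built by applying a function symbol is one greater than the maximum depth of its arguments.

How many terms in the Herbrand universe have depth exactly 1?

20

Let N_k count ground terms of depth at most k. Each non-constant term of depth ≤ k is some function symbol applied to depth-≤(k−1) arguments, giving N_k = 4 + N_{k-1} + N_{k-1}^2.
N_0 = 4
N_1 = 4 + 4 + 4^2 = 24
Terms of depth exactly 1: N_1 − N_0 = 24 − 4 = 20.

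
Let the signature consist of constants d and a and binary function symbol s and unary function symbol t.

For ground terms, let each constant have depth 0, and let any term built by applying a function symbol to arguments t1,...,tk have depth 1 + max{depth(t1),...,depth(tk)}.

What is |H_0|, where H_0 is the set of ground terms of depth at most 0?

2

Count level by level. With function symbols s/2, t/1, the terms of depth ≤ k are the 2 constants together with each function applied to depth-≤(k−1) tuples, so N_k = 2 + N_{k-1}^2 + N_{k-1}.
N_0 = 2
Explicitly: d, a.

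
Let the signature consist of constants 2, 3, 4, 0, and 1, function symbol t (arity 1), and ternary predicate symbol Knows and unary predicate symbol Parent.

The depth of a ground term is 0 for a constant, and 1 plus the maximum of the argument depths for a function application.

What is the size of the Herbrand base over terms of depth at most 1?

First count ground terms of depth ≤ 1.
Let N_k count ground terms of depth at most k. Each non-constant term of depth ≤ k is some function symbol applied to depth-≤(k−1) arguments, giving N_k = 5 + N_{k-1}.
N_0 = 5
N_1 = 5 + 5 = 10
Explicitly: 2, 3, 4, 0, 1, t(2), t(3), t(4), t(0), t(1).
So |H| = 10.
A ground atom is a predicate applied to a tuple of terms from H, so the count is the sum over predicates of |H|^arity:
  Knows: 10^3 = 1000;  Parent: 10
Total ground atoms: 1000 + 10 = 1010.

1010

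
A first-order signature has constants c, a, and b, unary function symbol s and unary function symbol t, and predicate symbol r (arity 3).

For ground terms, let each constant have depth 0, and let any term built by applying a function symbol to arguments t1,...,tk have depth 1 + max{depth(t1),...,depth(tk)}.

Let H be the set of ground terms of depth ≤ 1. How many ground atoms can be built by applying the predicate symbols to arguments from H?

729

First count ground terms of depth ≤ 1.
If N_k denotes the number of depth-≤k ground terms, the 3 constants give N_0 = 3, and each function symbol of arity r contributes N_{k-1}^r new terms at level k: N_k = 3 + N_{k-1} + N_{k-1}.
N_0 = 3
N_1 = 3 + 3 + 3 = 9
Explicitly: c, a, b, s(c), s(a), s(b), t(c), t(a), t(b).
So |H| = 9.
Ground atoms are formed by filling each argument slot of a predicate with a term from H, so an r-ary predicate gives |H|^r atoms:
  r: 9^3 = 729
Total ground atoms: 729.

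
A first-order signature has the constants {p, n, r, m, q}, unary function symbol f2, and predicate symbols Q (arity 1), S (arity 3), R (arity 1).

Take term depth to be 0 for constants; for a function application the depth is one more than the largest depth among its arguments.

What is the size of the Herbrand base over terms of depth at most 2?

First count ground terms of depth ≤ 2.
Let N_k count ground terms of depth at most k. Each non-constant term of depth ≤ k is some function symbol applied to depth-≤(k−1) arguments, giving N_k = 5 + N_{k-1}.
N_0 = 5
N_1 = 5 + 5 = 10
N_2 = 5 + 10 = 15
So |H| = 15.
For each predicate symbol, the number of ground atoms is |H| raised to its arity; summing:
  Q: 15;  S: 15^3 = 3375;  R: 15
Total ground atoms: 15 + 3375 + 15 = 3405.

3405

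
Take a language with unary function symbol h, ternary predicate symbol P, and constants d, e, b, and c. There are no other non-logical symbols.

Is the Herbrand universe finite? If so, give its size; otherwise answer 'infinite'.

infinite

The signature has at least one function symbol (h, arity 1) and at least one constant (d).
Iterating h gives infinitely many distinct ground terms: d, h(d), h(h(d)), ...
So the Herbrand universe is infinite.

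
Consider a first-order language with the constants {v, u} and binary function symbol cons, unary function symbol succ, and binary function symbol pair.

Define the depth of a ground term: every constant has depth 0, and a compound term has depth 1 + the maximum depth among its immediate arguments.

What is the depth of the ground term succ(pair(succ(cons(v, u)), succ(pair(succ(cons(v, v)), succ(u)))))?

depth(cons(v, u)) = 1 + max(0, 0) = 1
depth(succ(cons(v, u))) = 1 + depth(cons(v, u)) = 1 + 1 = 2
depth(cons(v, v)) = 1 + max(0, 0) = 1
depth(succ(cons(v, v))) = 1 + depth(cons(v, v)) = 1 + 1 = 2
depth(succ(u)) = 1 + depth(u) = 1 + 0 = 1
depth(pair(succ(cons(v, v)), succ(u))) = 1 + max(2, 1) = 3
depth(succ(pair(succ(cons(v, v)), succ(u)))) = 1 + depth(pair(succ(cons(v, v)), succ(u))) = 1 + 3 = 4
depth(pair(succ(cons(v, u)), succ(pair(succ(cons(v, v)), succ(u))))) = 1 + max(2, 4) = 5
depth(succ(pair(succ(cons(v, u)), succ(pair(succ(cons(v, v)), succ(u)))))) = 1 + depth(pair(succ(cons(v, u)), succ(pair(succ(cons(v, v)), succ(u))))) = 1 + 5 = 6

6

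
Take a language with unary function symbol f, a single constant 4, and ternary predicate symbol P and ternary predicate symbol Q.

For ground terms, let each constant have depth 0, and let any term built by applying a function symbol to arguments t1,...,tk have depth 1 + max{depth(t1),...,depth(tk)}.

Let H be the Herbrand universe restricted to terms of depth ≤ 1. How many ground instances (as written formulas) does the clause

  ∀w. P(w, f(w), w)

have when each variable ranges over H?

2

Ground terms of depth ≤ 1:
  Let N_k = |{terms of depth ≤ k}|. Then N_0 = 1 and N_k = 1 + N_{k-1} for k ≥ 1 (one summand per function symbol, arity giving the exponent).
  N_0 = 1
  N_1 = 1 + 1 = 2
  Explicitly: 4, f(4).
So there are 2 ground terms available for substitution.
The body mentions the single quantified variable w; since ground terms form a free algebra, no two substitutions collapse to the same formula.
Number of ground instances = 2.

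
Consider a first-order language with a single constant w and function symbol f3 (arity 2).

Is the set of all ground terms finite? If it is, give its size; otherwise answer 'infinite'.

infinite

The signature has at least one function symbol (f3, arity 2) and at least one constant (w).
Iterating f3 gives infinitely many distinct ground terms: w, f3(w, w), f3(f3(w, w), f3(w, w)), ...
So the Herbrand universe is infinite.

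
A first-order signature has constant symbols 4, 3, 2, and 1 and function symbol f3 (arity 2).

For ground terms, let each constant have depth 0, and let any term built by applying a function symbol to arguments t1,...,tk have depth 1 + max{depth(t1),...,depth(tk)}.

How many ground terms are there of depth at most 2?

Let N_k = |{terms of depth ≤ k}|. Then N_0 = 4 and N_k = 4 + N_{k-1}^2 for k ≥ 1 (one summand per function symbol, arity giving the exponent).
N_0 = 4
N_1 = 4 + 4^2 = 20
N_2 = 4 + 20^2 = 404

404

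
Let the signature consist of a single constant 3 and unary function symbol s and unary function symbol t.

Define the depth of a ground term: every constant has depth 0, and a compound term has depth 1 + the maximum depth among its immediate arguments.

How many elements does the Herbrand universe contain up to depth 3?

15

If N_k denotes the number of depth-≤k ground terms, the 1 constant gives N_0 = 1, and each function symbol of arity r contributes N_{k-1}^r new terms at level k: N_k = 1 + N_{k-1} + N_{k-1}.
N_0 = 1
N_1 = 1 + 1 + 1 = 3
N_2 = 1 + 3 + 3 = 7
N_3 = 1 + 7 + 7 = 15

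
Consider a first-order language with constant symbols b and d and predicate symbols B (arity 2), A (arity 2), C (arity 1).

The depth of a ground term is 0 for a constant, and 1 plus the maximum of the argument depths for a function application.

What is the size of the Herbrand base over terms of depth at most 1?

First count ground terms of depth ≤ 1.
With no function symbols every ground term is a constant, so there are exactly 2 ground terms at every depth bound.
N_0 = 2
N_1 = 2
So |H| = 2.
A ground atom is a predicate applied to a tuple of terms from H, so the count is the sum over predicates of |H|^arity:
  B: 2^2 = 4;  A: 2^2 = 4;  C: 2
Total ground atoms: 4 + 4 + 2 = 10.

10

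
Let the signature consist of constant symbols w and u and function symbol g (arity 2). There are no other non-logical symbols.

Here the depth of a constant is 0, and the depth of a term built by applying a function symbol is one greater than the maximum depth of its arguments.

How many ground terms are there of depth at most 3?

Count level by level. With function symbols g/2, the terms of depth ≤ k are the 2 constants together with each function applied to depth-≤(k−1) tuples, so N_k = 2 + N_{k-1}^2.
N_0 = 2
N_1 = 2 + 2^2 = 6
N_2 = 2 + 6^2 = 38
N_3 = 2 + 38^2 = 1446

1446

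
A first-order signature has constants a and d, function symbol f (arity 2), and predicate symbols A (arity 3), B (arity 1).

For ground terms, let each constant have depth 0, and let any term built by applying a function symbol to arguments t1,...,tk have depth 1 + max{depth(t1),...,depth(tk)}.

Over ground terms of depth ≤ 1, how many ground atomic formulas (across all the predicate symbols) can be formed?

222

First count ground terms of depth ≤ 1.
Count level by level. With function symbols f/2, the terms of depth ≤ k are the 2 constants together with each function applied to depth-≤(k−1) tuples, so N_k = 2 + N_{k-1}^2.
N_0 = 2
N_1 = 2 + 2^2 = 6
Explicitly: a, d, f(a, a), f(a, d), f(d, a), f(d, d).
So |H| = 6.
A ground atom is a predicate applied to a tuple of terms from H, so the count is the sum over predicates of |H|^arity:
  A: 6^3 = 216;  B: 6
Total ground atoms: 216 + 6 = 222.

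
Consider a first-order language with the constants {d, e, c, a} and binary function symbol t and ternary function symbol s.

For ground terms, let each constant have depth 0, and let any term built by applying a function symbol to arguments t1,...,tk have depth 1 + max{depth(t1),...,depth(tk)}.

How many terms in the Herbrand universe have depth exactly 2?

Count level by level. With function symbols t/2, s/3, the terms of depth ≤ k are the 4 constants together with each function applied to depth-≤(k−1) tuples, so N_k = 4 + N_{k-1}^2 + N_{k-1}^3.
N_0 = 4
N_1 = 4 + 4^2 + 4^3 = 84
N_2 = 4 + 84^2 + 84^3 = 599764
Terms of depth exactly 2: N_2 − N_1 = 599764 − 84 = 599680.

599680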